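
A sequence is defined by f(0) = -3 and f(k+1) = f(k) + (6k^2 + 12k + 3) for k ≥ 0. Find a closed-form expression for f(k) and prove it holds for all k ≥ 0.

Claim: f(k) = 2k^3 + 3k^2 − 2k − 3.

Base case: f(0) = -3, and 2·0^3 + 3·0^2 − 2·0 − 3 = -3.
Assume f(m) = 2m^3 + 3m^2 − 2m − 3.
Then f(m+1) = f(m) + (6m^2 + 12m + 3) = (2m^3 + 3m^2 − 2m − 3) + (6m^2 + 12m + 3) = 2m^3 + 9m^2 + 10m,
and 2·(m+1)^3 + 3·(m+1)^2 − 2·(m+1) − 3 = 2m^3 + 9m^2 + 10m.
By induction, f(k) = 2k^3 + 3k^2 − 2k − 3 for all k ≥ 0.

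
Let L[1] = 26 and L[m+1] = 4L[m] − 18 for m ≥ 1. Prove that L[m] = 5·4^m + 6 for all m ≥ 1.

Base case: L[1] = 26, and 5·4^1 + 6 = 20 + 6 = 26.
Assume L[r] = 5·4^r + 6 for some r ≥ 1.
Then L[r+1] = 4L[r] − 18 = 4·(5·4^r + 6) − 18 = 20·4^r + 24 − 18 = 5·4^{r+1} + 6.
Hence L[m] = 5·4^m + 6 for every m ≥ 1, by induction.

L[m] = 5·4^m + 6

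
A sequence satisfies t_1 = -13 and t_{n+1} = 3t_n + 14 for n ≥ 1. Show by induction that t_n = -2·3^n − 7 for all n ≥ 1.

Base case: t_1 = -13, and -2·3^1 − 7 = -6 − 7 = -13.
Assume t_k = -2·3^k − 7 for some k ≥ 1.
Then t_{k+1} = 3t_k + 14 = 3·(-2·3^k − 7) + 14 = -6·3^k − 21 + 14 = -2·3^{k+1} − 7.
Hence t_n = -2·3^n − 7 for every n ≥ 1, by induction.

t_n = -2·3^n − 7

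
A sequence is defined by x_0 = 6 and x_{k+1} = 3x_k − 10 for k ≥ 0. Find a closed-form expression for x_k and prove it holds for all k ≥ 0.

Claim: x_k = 3^k + 5.

Base case: x_0 = 6, and 3^0 + 5 = 1 + 5 = 6.
Assume x_m = 3^m + 5 for some m ≥ 0.
Then x_{m+1} = 3x_m − 10 = 3·(3^m + 5) − 10 = 3^{m+1} + 15 − 10 = 3^{m+1} + 5.
So the formula holds for m+1, and by induction x_k = 3^k + 5 for all k ≥ 0.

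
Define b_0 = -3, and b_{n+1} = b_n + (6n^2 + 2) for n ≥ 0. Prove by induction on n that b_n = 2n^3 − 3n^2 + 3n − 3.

Base case: b_0 = -3, and 2·0^3 − 3·0^2 + 3·0 − 3 = -3.
Assume b_m = 2m^3 − 3m^2 + 3m − 3.
Then b_{m+1} = b_m + (6m^2 + 2) = (2m^3 − 3m^2 + 3m − 3) + (6m^2 + 2) = 2m^3 + 3m^2 + 3m − 1,
and 2·(m+1)^3 − 3·(m+1)^2 + 3·(m+1) − 3 = 2m^3 + 3m^2 + 3m − 1.
By induction, b_n = 2n^3 − 3n^2 + 3n − 3 for all n ≥ 0.

b_n = 2n^3 − 3n^2 + 3n − 3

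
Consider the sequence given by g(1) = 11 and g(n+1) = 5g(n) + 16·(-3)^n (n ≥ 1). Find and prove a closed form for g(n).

Claim: g(n) = 5^n − 2·(-3)^n.

Base case: g(1) = 11, and 5^1 − 2·(-3)^1 = 5 + 6 = 11.
Assume g(m) = 5^m − 2·(-3)^m for some m ≥ 1.
Then g(m+1) = 5g(m) + 16·(-3)^m = 5·(5^m − 2·(-3)^m) + 16·(-3)^m = 5^{m+1} − 10·(-3)^m + 16·(-3)^m = 5^{m+1} + 6·(-3)^m = 5^{m+1} − 2·(-3)^{m+1}.
Hence g(n) = 5^n − 2·(-3)^n for every n ≥ 1, by induction.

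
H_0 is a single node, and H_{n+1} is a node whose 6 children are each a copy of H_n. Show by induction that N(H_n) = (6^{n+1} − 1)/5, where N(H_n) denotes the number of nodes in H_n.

Base case: N(H_0) = 1, and (6^{0+1} − 1)/5 = 1.
Assume N(H_k) = (6^{k+1} − 1)/5.
Then N(H_{k+1}) = 1 + 6N(H_k) = 1 + 6·(6^{k+1} − 1)/5 = 1 + (6^{k+2} − 6)/5 = (5 + 6^{k+2} − 6)/5 = (6^{k+2} − 1)/5.
Hence N(H_n) = (6^{n+1} − 1)/5 for every n ≥ 0, by induction.

N(H_n) = (6^{n+1} − 1)/5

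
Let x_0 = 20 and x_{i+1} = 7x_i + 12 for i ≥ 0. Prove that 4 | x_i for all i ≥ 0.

Base case: x_0 = 20 = 4·5, so 4 | x_0.
Assume 4 | x_j, so x_j = 4t for some integer t.
Then x_{j+1} = 7x_j + 12 = 7·(4t) + 12 = 4(7t + 3), so 4 | x_{j+1}.
By induction, 4 | x_i for all i ≥ 0.

4 | x_i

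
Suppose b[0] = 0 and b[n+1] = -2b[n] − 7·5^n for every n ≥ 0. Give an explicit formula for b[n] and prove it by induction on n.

Claim: b[n] = (-2)^n − 5^n.

Base case: b[0] = 0, and (-2)^0 − 5^0 = 1 − 1 = 0.
Assume b[j] = (-2)^j − 5^j for some j ≥ 0.
Then b[j+1] = -2b[j] − 7·5^j = -2·((-2)^j − 5^j) − 7·5^j = (-2)^{j+1} + 2·5^j − 7·5^j = (-2)^{j+1} − 5·5^j = (-2)^{j+1} − 5^{j+1}.
By induction, b[n] = (-2)^n − 5^n for all n ≥ 0.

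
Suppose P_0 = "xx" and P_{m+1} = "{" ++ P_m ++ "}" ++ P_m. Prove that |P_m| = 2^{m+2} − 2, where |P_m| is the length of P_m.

Base case: |P_0| = 2, and 2^{0+2} − 2 = 2.
Assume |P_r| = 2^{r+2} − 2.
Then |P_{r+1}| = 1 + |P_r| + 1 + |P_r| = 2|P_r| + 2 = 2(2^{r+2} − 2) + 2 = 2^{r+3} − 4 + 2 = 2^{r+3} − 2.
By induction, |P_m| = 2^{m+2} − 2 for all m ≥ 0.

|P_m| = 2^{m+2} − 2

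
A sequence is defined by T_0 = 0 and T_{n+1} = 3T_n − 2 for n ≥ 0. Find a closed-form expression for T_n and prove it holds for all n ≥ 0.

Claim: T_n = -3^n + 1.

Base case: T_0 = 0, and -3^0 + 1 = -1 + 1 = 0.
Assume T_m = -3^m + 1 for some m ≥ 0.
Then T_{m+1} = 3T_m − 2 = 3·(-3^m + 1) − 2 = -3^{m+1} + 3 − 2 = -3^{m+1} + 1.
Hence T_n = -3^n + 1 for every n ≥ 0, by induction.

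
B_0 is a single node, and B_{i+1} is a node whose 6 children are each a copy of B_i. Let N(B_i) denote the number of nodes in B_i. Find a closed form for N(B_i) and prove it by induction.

Claim: N(B_i) = (6^{i+1} − 1)/5.

Base case: N(B_0) = 1, and (6^{0+1} − 1)/5 = 1.
Assume N(B_j) = (6^{j+1} − 1)/5.
Then N(B_{j+1}) = 1 + 6N(B_j) = 1 + 6·(6^{j+1} − 1)/5 = 1 + (6^{j+2} − 6)/5 = (5 + 6^{j+2} − 6)/5 = (6^{j+2} − 1)/5.
This completes the inductive step, so N(B_i) = (6^{i+1} − 1)/5 for all i ≥ 0.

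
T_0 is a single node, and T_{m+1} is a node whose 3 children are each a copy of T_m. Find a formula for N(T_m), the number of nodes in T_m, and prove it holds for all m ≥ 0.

Claim: N(T_m) = (3^{m+1} − 1)/2.

Base case: N(T_0) = 1, and (3^{0+1} − 1)/2 = 1.
Assume N(T_k) = (3^{k+1} − 1)/2.
Then N(T_{k+1}) = 1 + 3N(T_k) = 1 + 3·(3^{k+1} − 1)/2 = 1 + (3^{k+2} − 3)/2 = (2 + 3^{k+2} − 3)/2 = (3^{k+2} − 1)/2.
This completes the inductive step, so N(T_m) = (3^{m+1} − 1)/2 for all m ≥ 0.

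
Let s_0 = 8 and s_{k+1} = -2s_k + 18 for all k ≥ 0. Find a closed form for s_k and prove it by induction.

Claim: s_k = 2·(-2)^k + 6.

Base case: s_0 = 8, and 2·(-2)^0 + 6 = 2 + 6 = 8.
Assume s_m = 2·(-2)^m + 6 for some m ≥ 0.
Then s_{m+1} = -2s_m + 18 = -2·(2·(-2)^m + 6) + 18 = -4·(-2)^m − 12 + 18 = 2·(-2)^{m+1} + 6.
So the formula holds for m+1, and by induction s_k = 2·(-2)^k + 6 for all k ≥ 0.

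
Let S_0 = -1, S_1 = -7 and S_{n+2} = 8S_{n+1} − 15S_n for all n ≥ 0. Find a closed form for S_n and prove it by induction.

Claim: S_n = 3^n − 2·5^n.

Base cases: S_0 = -1 and 3^0 − 2·5^0 = -1; S_1 = -7 and 3^1 − 2·5^1 = -7.
Assume S_j = 3^j − 2·5^j for all 0 ≤ j ≤ m, where m ≥ 1.
Then S_{m+1} = 8S_m − 15S_{m−1} = 8·(3^m − 2·5^m) − 15·(3^{m−1} − 2·5^{m−1}) = (8·3 − 15)3^{m−1} − 2·(8·5 − 15)5^{m−1} = 9·3^{m−1} − 50·5^{m−1} = 3^{m+1} − 2·5^{m+1}.
This completes the inductive step, so S_n = 3^n − 2·5^n for all n ≥ 0.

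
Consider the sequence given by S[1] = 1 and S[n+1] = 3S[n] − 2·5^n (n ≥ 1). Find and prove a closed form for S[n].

Claim: S[n] = 2·3^n − 5^n.

Base case: S[1] = 1, and 2·3^1 − 5^1 = 6 − 5 = 1.
Assume S[r] = 2·3^r − 5^r for some r ≥ 1.
Then S[r+1] = 3S[r] − 2·5^r = 3·(2·3^r − 5^r) − 2·5^r = 2·3^{r+1} − 3·5^r − 2·5^r = 2·3^{r+1} − 5·5^r = 2·3^{r+1} − 5^{r+1}.
By induction, S[n] = 2·3^n − 5^n for all n ≥ 1.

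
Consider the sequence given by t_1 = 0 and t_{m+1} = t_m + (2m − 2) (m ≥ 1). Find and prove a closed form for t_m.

Claim: t_m = m^2 − 3m + 2.

Base case: t_1 = 0, and 1^2 − 3·1 + 2 = 0.
Assume t_j = j^2 − 3j + 2.
Then t_{j+1} = t_j + (2j − 2) = (j^2 − 3j + 2) + (2j − 2) = j^2 − j,
and (j+1)^2 − 3·(j+1) + 2 = j^2 − j.
Hence t_m = m^2 − 3m + 2 for every m ≥ 1, by induction.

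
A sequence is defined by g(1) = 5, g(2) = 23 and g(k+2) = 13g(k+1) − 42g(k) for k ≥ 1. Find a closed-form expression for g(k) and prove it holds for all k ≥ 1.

Claim: g(k) = 2·6^k − 7^k.

Base cases: g(1) = 5 and 2·6^1 − 7^1 = 5; g(2) = 23 and 2·6^2 − 7^2 = 23.
Assume g(j) = 2·6^j − 7^j for all 1 ≤ j ≤ r, where r ≥ 2.
Then g(r+1) = 13g(r) − 42g(r−1) = 13·(2·6^r − 7^r) − 42·(2·6^{r−1} − 7^{r−1}) = 2·(13·6 − 42)6^{r−1} − (13·7 − 42)7^{r−1} = 72·6^{r−1} − 49·7^{r−1} = 2·6^{r+1} − 7^{r+1}.
This completes the inductive step, so g(k) = 2·6^k − 7^k for all k ≥ 1.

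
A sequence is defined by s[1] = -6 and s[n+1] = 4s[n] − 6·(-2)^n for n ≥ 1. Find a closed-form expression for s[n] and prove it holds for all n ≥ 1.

Claim: s[n] = -4^n + (-2)^n.

Base case: s[1] = -6, and -4^1 + (-2)^1 = -4 − 2 = -6.
Assume s[m] = -4^m + (-2)^m for some m ≥ 1.
Then s[m+1] = 4s[m] − 6·(-2)^m = 4·(-4^m + (-2)^m) − 6·(-2)^m = -4^{m+1} + 4·(-2)^m − 6·(-2)^m = -4^{m+1} − 2·(-2)^m = -4^{m+1} + (-2)^{m+1}.
Hence s[n] = -4^n + (-2)^n for every n ≥ 1, by induction.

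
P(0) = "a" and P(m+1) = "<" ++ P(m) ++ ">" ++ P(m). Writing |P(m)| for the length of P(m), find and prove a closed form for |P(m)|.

Claim: |P(m)| = 3·2^m − 2.

Base case: |P(0)| = 1, and 3·2^0 − 2 = 1.
Assume |P(r)| = 3·2^r − 2.
Then |P(r+1)| = 1 + |P(r)| + 1 + |P(r)| = 2|P(r)| + 2 = 2(3·2^r − 2) + 2 = 3·2^{r+1} − 4 + 2 = 3·2^{r+1} − 2.
Hence |P(m)| = 3·2^m − 2 for every m ≥ 0, by induction.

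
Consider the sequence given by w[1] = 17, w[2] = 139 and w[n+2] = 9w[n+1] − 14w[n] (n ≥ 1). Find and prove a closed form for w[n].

Claim: w[n] = 3·7^n − 2·2^n.

Base cases: w[1] = 17 and 3·7^1 − 2·2^1 = 17; w[2] = 139 and 3·7^2 − 2·2^2 = 139.
Assume w[j] = 3·7^j − 2·2^j for all 1 ≤ j ≤ m, where m ≥ 2.
Then w[m+1] = 9w[m] − 14w[m−1] = 9·(3·7^m − 2·2^m) − 14·(3·7^{m−1} − 2·2^{m−1}) = 3·(9·7 − 14)7^{m−1} − 2·(9·2 − 14)2^{m−1} = 147·7^{m−1} − 8·2^{m−1} = 3·7^{m+1} − 2·2^{m+1}.
This completes the inductive step, so w[n] = 3·7^n − 2·2^n for all n ≥ 1.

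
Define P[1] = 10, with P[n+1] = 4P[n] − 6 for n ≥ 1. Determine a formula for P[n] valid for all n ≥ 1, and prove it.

Claim: P[n] = 2·4^n + 2.

Base case: P[1] = 10, and 2·4^1 + 2 = 8 + 2 = 10.
Assume P[m] = 2·4^m + 2 for some m ≥ 1.
Then P[m+1] = 4P[m] − 6 = 4·(2·4^m + 2) − 6 = 8·4^m + 8 − 6 = 2·4^{m+1} + 2.
By induction, P[n] = 2·4^n + 2 for all n ≥ 1.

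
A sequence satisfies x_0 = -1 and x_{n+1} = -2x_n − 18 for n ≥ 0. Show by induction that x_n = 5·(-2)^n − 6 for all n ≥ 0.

Base case: x_0 = -1, and 5·(-2)^0 − 6 = 5 − 6 = -1.
Assume x_j = 5·(-2)^j − 6 for some j ≥ 0.
Then x_{j+1} = -2x_j − 18 = -2·(5·(-2)^j − 6) − 18 = -10·(-2)^j + 12 − 18 = 5·(-2)^{j+1} − 6.
So the formula holds for j+1, and by induction x_n = 5·(-2)^n − 6 for all n ≥ 0.

x_n = 5·(-2)^n − 6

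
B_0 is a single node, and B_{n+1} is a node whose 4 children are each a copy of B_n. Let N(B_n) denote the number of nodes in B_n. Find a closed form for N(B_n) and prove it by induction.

Claim: N(B_n) = (4^{n+1} − 1)/3.

Base case: N(B_0) = 1, and (4^{0+1} − 1)/3 = 1.
Assume N(B_m) = (4^{m+1} − 1)/3.
Then N(B_{m+1}) = 1 + 4N(B_m) = 1 + 4·(4^{m+1} − 1)/3 = 1 + (4^{m+2} − 4)/3 = (3 + 4^{m+2} − 4)/3 = (4^{m+2} − 1)/3.
This completes the inductive step, so N(B_n) = (4^{n+1} − 1)/3 for all n ≥ 0.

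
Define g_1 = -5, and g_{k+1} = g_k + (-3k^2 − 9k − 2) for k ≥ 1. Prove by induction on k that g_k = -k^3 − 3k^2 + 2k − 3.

Base case: g_1 = -5, and -1^3 − 3·1^2 + 2·1 − 3 = -5.
Assume g_r = -r^3 − 3r^2 + 2r − 3.
Then g_{r+1} = g_r + (-3r^2 − 9r − 2) = (-r^3 − 3r^2 + 2r − 3) + (-3r^2 − 9r − 2) = -r^3 − 6r^2 − 7r − 5,
and -(r+1)^3 − 3·(r+1)^2 + 2·(r+1) − 3 = -r^3 − 6r^2 − 7r − 5.
By induction, g_k = -k^3 − 3k^2 + 2k − 3 for all k ≥ 1.

g_k = -k^3 − 3k^2 + 2k − 3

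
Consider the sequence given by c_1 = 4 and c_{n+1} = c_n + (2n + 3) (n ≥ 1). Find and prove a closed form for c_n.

Claim: c_n = n^2 + 2n + 1.

Base case: c_1 = 4, and 1^2 + 2·1 + 1 = 4.
Assume c_m = m^2 + 2m + 1.
Then c_{m+1} = c_m + (2m + 3) = (m^2 + 2m + 1) + (2m + 3) = m^2 + 4m + 4,
and (m+1)^2 + 2·(m+1) + 1 = m^2 + 4m + 4.
Hence c_n = n^2 + 2n + 1 for every n ≥ 1, by induction.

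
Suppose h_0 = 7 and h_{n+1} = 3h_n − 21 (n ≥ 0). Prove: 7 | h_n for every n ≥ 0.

Base case: h_0 = 7 = 7·1, so 7 | h_0.
Assume 7 | h_r, so h_r = 7t for some integer t.
Then h_{r+1} = 3h_r − 21 = 3·(7t) − 21 = 7(3t − 3), so 7 | h_{r+1}.
This completes the inductive step, so 7 | h_n for all n ≥ 0.

7 | h_n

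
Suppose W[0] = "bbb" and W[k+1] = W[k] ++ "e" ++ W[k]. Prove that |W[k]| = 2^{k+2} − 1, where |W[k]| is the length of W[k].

Base case: |W[0]| = 3, and 2^{0+2} − 1 = 3.
Assume |W[m]| = 2^{m+2} − 1.
Then |W[m+1]| = |W[m]| + 1 + |W[m]| = 2|W[m]| + 1 = 2(2^{m+2} − 1) + 1 = 2^{m+3} − 2 + 1 = 2^{m+3} − 1.
So the formula holds for m+1, and by induction |W[k]| = 2^{k+2} − 1 for all k ≥ 0.

|W[k]| = 2^{k+2} − 1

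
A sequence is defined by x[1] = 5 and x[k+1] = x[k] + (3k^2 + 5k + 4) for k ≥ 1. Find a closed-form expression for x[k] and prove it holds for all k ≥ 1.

Claim: x[k] = k^3 + k^2 + 2k + 1.

Base case: x[1] = 5, and 1^3 + 1^2 + 2·1 + 1 = 5.
Assume x[r] = r^3 + r^2 + 2r + 1.
Then x[r+1] = x[r] + (3r^2 + 5r + 4) = (r^3 + r^2 + 2r + 1) + (3r^2 + 5r + 4) = r^3 + 4r^2 + 7r + 5,
and (r+1)^3 + (r+1)^2 + 2·(r+1) + 1 = r^3 + 4r^2 + 7r + 5.
This completes the inductive step, so x[k] = k^3 + k^2 + 2k + 1 for all k ≥ 1.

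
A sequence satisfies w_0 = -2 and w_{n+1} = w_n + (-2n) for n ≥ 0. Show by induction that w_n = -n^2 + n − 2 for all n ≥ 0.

Base case: w_0 = -2, and -0^2 + 0 − 2 = -2.
Assume w_r = -r^2 + r − 2.
Then w_{r+1} = w_r + (-2r) = (-r^2 + r − 2) + (-2r) = -r^2 − r − 2,
and -(r+1)^2 + (r+1) − 2 = -r^2 − r − 2.
Hence w_n = -n^2 + n − 2 for every n ≥ 0, by induction.

w_n = -n^2 + n − 2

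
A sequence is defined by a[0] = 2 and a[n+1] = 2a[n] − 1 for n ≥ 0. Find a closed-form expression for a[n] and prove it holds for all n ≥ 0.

Claim: a[n] = 2^n + 1.

Base case: a[0] = 2, and 2^0 + 1 = 1 + 1 = 2.
Assume a[m] = 2^m + 1 for some m ≥ 0.
Then a[m+1] = 2a[m] − 1 = 2·(2^m + 1) − 1 = 2^{m+1} + 2 − 1 = 2^{m+1} + 1.
This completes the inductive step, so a[n] = 2^n + 1 for all n ≥ 0.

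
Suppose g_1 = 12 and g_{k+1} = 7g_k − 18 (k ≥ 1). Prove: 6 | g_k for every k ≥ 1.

Base case: g_1 = 12 = 6·2, so 6 | g_1.
Assume 6 | g_r, so g_r = 6t for some integer t.
Then g_{r+1} = 7g_r − 18 = 7·(6t) − 18 = 6(7t − 3), so 6 | g_{r+1}.
This completes the inductive step, so 6 | g_k for all k ≥ 1.

6 | g_k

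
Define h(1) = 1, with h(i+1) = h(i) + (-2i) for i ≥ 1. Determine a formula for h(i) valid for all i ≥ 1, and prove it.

Claim: h(i) = -i^2 + i + 1.

Base case: h(1) = 1, and -1^2 + 1 + 1 = 1.
Assume h(m) = -m^2 + m + 1.
Then h(m+1) = h(m) + (-2m) = (-m^2 + m + 1) + (-2m) = -m^2 − m + 1,
and -(m+1)^2 + (m+1) + 1 = -m^2 − m + 1.
This completes the inductive step, so h(i) = -i^2 + i + 1 for all i ≥ 1.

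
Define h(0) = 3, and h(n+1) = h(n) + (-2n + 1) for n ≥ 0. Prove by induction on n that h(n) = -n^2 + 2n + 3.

Base case: h(0) = 3, and -0^2 + 2·0 + 3 = 3.
Assume h(r) = -r^2 + 2r + 3.
Then h(r+1) = h(r) + (-2r + 1) = (-r^2 + 2r + 3) + (-2r + 1) = -r^2 + 4,
and -(r+1)^2 + 2·(r+1) + 3 = -r^2 + 4.
By induction, h(n) = -n^2 + 2n + 3 for all n ≥ 0.

h(n) = -n^2 + 2n + 3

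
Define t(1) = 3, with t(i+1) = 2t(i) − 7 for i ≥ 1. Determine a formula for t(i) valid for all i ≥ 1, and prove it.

Claim: t(i) = -2^{i+1} + 7.

Base case: t(1) = 3, and -2^{1+1} + 7 = -4 + 7 = 3.
Assume t(j) = -2^{j+1} + 7 for some j ≥ 1.
Then t(j+1) = 2t(j) − 7 = 2·(-2^{j+1} + 7) − 7 = -2^{j+2} + 14 − 7 = -2^{j+2} + 7.
By induction, t(i) = -2^{i+1} + 7 for all i ≥ 1.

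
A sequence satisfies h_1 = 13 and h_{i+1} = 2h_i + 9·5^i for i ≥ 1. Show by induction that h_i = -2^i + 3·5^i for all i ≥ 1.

Base case: h_1 = 13, and -2^1 + 3·5^1 = -2 + 15 = 13.
Assume h_j = -2^j + 3·5^j for some j ≥ 1.
Then h_{j+1} = 2h_j + 9·5^j = 2·(-2^j + 3·5^j) + 9·5^j = -2^{j+1} + 6·5^j + 9·5^j = -2^{j+1} + 15·5^j = -2^{j+1} + 3·5^{j+1}.
So the formula holds for j+1, and by induction h_i = -2^i + 3·5^i for all i ≥ 1.

h_i = -2^i + 3·5^i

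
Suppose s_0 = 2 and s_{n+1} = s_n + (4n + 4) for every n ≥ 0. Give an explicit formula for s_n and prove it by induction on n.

Claim: s_n = 2n^2 + 2n + 2.

Base case: s_0 = 2, and 2·0^2 + 2·0 + 2 = 2.
Assume s_m = 2m^2 + 2m + 2.
Then s_{m+1} = s_m + (4m + 4) = (2m^2 + 2m + 2) + (4m + 4) = 2m^2 + 6m + 6,
and 2·(m+1)^2 + 2·(m+1) + 2 = 2m^2 + 6m + 6.
By induction, s_n = 2n^2 + 2n + 2 for all n ≥ 0.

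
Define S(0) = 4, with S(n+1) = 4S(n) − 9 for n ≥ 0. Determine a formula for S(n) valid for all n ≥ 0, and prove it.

Claim: S(n) = 4^n + 3.

Base case: S(0) = 4, and 4^0 + 3 = 1 + 3 = 4.
Assume S(r) = 4^r + 3 for some r ≥ 0.
Then S(r+1) = 4S(r) − 9 = 4·(4^r + 3) − 9 = 4^{r+1} + 12 − 9 = 4^{r+1} + 3.
By induction, S(n) = 4^n + 3 for all n ≥ 0.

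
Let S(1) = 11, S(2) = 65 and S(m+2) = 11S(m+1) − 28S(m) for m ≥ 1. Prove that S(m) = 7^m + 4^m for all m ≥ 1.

Base cases: S(1) = 11 and 7^1 + 4^1 = 11; S(2) = 65 and 7^2 + 4^2 = 65.
Assume S(i) = 7^i + 4^i for all 1 ≤ i ≤ j, where j ≥ 2.
Then S(j+1) = 11S(j) − 28S(j−1) = 11·(7^j + 4^j) − 28·(7^{j−1} + 4^{j−1}) = (11·7 − 28)7^{j−1} + (11·4 − 28)4^{j−1} = 49·7^{j−1} + 16·4^{j−1} = 7^{j+1} + 4^{j+1}.
Hence S(m) = 7^m + 4^m for every m ≥ 1, by strong induction.

S(m) = 7^m + 4^m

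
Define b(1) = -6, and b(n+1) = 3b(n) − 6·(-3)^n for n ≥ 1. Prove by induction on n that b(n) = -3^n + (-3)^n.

Base case: b(1) = -6, and -3^1 + (-3)^1 = -3 − 3 = -6.
Assume b(r) = -3^r + (-3)^r for some r ≥ 1.
Then b(r+1) = 3b(r) − 6·(-3)^r = 3·(-3^r + (-3)^r) − 6·(-3)^r = -3^{r+1} + 3·(-3)^r − 6·(-3)^r = -3^{r+1} − 3·(-3)^r = -3^{r+1} + (-3)^{r+1}.
This completes the inductive step, so b(n) = -3^n + (-3)^n for all n ≥ 1.

b(n) = -3^n + (-3)^n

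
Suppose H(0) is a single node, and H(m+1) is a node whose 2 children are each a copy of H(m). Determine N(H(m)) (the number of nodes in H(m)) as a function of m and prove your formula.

Claim: N(H(m)) = 2^{m+1} − 1.

Base case: N(H(0)) = 1, and 2^{0+1} − 1 = 1.
Assume N(H(k)) = 2^{k+1} − 1.
Then N(H(k+1)) = 1 + 2N(H(k)) = 1 + 2(2^{k+1} − 1) = 2^{k+2} − 2 + 1 = 2^{k+2} − 1.
Hence N(H(m)) = 2^{m+1} − 1 for every m ≥ 0, by induction.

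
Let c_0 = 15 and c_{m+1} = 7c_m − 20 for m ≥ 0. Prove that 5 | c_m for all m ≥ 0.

Base case: c_0 = 15 = 5·3, so 5 | c_0.
Assume 5 | c_j, so c_j = 5t for some integer t.
Then c_{j+1} = 7c_j − 20 = 7·(5t) − 20 = 5(7t − 4), so 5 | c_{j+1}.
This completes the inductive step, so 5 | c_m for all m ≥ 0.

5 | c_m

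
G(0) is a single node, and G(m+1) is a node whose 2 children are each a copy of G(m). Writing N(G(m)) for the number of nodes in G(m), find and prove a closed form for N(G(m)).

Claim: N(G(m)) = 2^{m+1} − 1.

Base case: N(G(0)) = 1, and 2^{0+1} − 1 = 1.
Assume N(G(r)) = 2^{r+1} − 1.
Then N(G(r+1)) = 1 + 2N(G(r)) = 1 + 2(2^{r+1} − 1) = 2^{r+2} − 2 + 1 = 2^{r+2} − 1.
By induction, N(G(m)) = 2^{m+1} − 1 for all m ≥ 0.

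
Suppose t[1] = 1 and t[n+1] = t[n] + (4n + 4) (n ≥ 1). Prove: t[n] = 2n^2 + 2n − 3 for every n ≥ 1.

Base case: t[1] = 1, and 2·1^2 + 2·1 − 3 = 1.
Assume t[j] = 2j^2 + 2j − 3.
Then t[j+1] = t[j] + (4j + 4) = (2j^2 + 2j − 3) + (4j + 4) = 2j^2 + 6j + 1,
and 2·(j+1)^2 + 2·(j+1) − 3 = 2j^2 + 6j + 1.
Hence t[n] = 2n^2 + 2n − 3 for every n ≥ 1, by induction.

t[n] = 2n^2 + 2n − 3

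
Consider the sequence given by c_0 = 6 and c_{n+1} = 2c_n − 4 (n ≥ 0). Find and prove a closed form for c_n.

Claim: c_n = 2^{n+1} + 4.

Base case: c_0 = 6, and 2^{0+1} + 4 = 2 + 4 = 6.
Assume c_j = 2^{j+1} + 4 for some j ≥ 0.
Then c_{j+1} = 2c_j − 4 = 2·(2^{j+1} + 4) − 4 = 2^{j+2} + 8 − 4 = 2^{j+2} + 4.
By induction, c_n = 2^{n+1} + 4 for all n ≥ 0.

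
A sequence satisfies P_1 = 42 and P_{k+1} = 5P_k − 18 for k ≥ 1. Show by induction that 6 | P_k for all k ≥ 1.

Base case: P_1 = 42 = 6·7, so 6 | P_1.
Assume 6 | P_r, so P_r = 6t for some integer t.
Then P_{r+1} = 5P_r − 18 = 5·(6t) − 18 = 6(5t − 3), so 6 | P_{r+1}.
So the property holds for r+1, and by induction 6 | P_k for all k ≥ 1.

6 | P_k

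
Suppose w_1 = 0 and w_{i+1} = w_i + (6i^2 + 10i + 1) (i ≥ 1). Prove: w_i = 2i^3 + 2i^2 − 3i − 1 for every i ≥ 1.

Base case: w_1 = 0, and 2·1^3 + 2·1^2 − 3·1 − 1 = 0.
Assume w_j = 2j^3 + 2j^2 − 3j − 1.
Then w_{j+1} = w_j + (6j^2 + 10j + 1) = (2j^3 + 2j^2 − 3j − 1) + (6j^2 + 10j + 1) = 2j^3 + 8j^2 + 7j,
and 2·(j+1)^3 + 2·(j+1)^2 − 3·(j+1) − 1 = 2j^3 + 8j^2 + 7j.
By induction, w_i = 2i^3 + 2i^2 − 3i − 1 for all i ≥ 1.

w_i = 2i^3 + 2i^2 − 3i − 1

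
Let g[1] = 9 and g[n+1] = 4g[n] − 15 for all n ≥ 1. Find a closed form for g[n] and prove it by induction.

Claim: g[n] = 4^n + 5.

Base case: g[1] = 9, and 4^1 + 5 = 4 + 5 = 9.
Assume g[j] = 4^j + 5 for some j ≥ 1.
Then g[j+1] = 4g[j] − 15 = 4·(4^j + 5) − 15 = 4^{j+1} + 20 − 15 = 4^{j+1} + 5.
So the formula holds for j+1, and by induction g[n] = 4^n + 5 for all n ≥ 1.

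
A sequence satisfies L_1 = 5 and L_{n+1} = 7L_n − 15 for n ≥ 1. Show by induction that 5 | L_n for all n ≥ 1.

Base case: L_1 = 5 = 5·1, so 5 | L_1.
Assume 5 | L_m, so L_m = 5t for some integer t.
Then L_{m+1} = 7L_m − 15 = 7·(5t) − 15 = 5(7t − 3), so 5 | L_{m+1}.
By induction, 5 | L_n for all n ≥ 1.

5 | L_n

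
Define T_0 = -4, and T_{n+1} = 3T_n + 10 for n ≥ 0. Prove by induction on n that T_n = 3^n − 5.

Base case: T_0 = -4, and 3^0 − 5 = 1 − 5 = -4.
Assume T_j = 3^j − 5 for some j ≥ 0.
Then T_{j+1} = 3T_j + 10 = 3·(3^j − 5) + 10 = 3^{j+1} − 15 + 10 = 3^{j+1} − 5.
By induction, T_n = 3^n − 5 for all n ≥ 0.

T_n = 3^n − 5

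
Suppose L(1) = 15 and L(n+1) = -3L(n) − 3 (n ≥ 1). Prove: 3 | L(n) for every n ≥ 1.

Base case: L(1) = 15 = 3·5, so 3 | L(1).
Assume 3 | L(m), so L(m) = 3t for some integer t.
Then L(m+1) = -3L(m) − 3 = -3·(3t) − 3 = 3(-3t − 1), so 3 | L(m+1).
This completes the inductive step, so 3 | L(n) for all n ≥ 1.

3 | L(n)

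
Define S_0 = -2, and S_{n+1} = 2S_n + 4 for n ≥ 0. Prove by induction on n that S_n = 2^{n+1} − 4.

Base case: S_0 = -2, and 2^{0+1} − 4 = 2 − 4 = -2.
Assume S_k = 2^{k+1} − 4 for some k ≥ 0.
Then S_{k+1} = 2S_k + 4 = 2·(2^{k+1} − 4) + 4 = 2^{k+2} − 8 + 4 = 2^{k+2} − 4.
Hence S_n = 2^{n+1} − 4 for every n ≥ 0, by induction.

S_n = 2^{n+1} − 4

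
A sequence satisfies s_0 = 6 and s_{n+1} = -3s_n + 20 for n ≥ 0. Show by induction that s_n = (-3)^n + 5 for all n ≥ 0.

Base case: s_0 = 6, and (-3)^0 + 5 = 1 + 5 = 6.
Assume s_r = (-3)^r + 5 for some r ≥ 0.
Then s_{r+1} = -3s_r + 20 = -3·((-3)^r + 5) + 20 = -3·(-3)^r − 15 + 20 = (-3)^{r+1} + 5.
This completes the inductive step, so s_n = (-3)^n + 5 for all n ≥ 0.

s_n = (-3)^n + 5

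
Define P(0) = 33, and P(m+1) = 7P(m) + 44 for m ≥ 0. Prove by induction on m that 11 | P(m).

Base case: P(0) = 33 = 11·3, so 11 | P(0).
Assume 11 | P(j), so P(j) = 11t for some integer t.
Then P(j+1) = 7P(j) + 44 = 7·(11t) + 44 = 11(7t + 4), so 11 | P(j+1).
This completes the inductive step, so 11 | P(m) for all m ≥ 0.

11 | P(m)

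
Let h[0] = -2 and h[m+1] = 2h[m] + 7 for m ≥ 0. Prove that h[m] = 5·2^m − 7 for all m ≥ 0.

Base case: h[0] = -2, and 5·2^0 − 7 = 5 − 7 = -2.
Assume h[r] = 5·2^r − 7 for some r ≥ 0.
Then h[r+1] = 2h[r] + 7 = 2·(5·2^r − 7) + 7 = 10·2^r − 14 + 7 = 5·2^{r+1} − 7.
Hence h[m] = 5·2^m − 7 for every m ≥ 0, by induction.

h[m] = 5·2^m − 7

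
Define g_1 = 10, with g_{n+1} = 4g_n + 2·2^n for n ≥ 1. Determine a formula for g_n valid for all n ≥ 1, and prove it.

Claim: g_n = 3·4^n − 2^n.

Base case: g_1 = 10, and 3·4^1 − 2^1 = 12 − 2 = 10.
Assume g_r = 3·4^r − 2^r for some r ≥ 1.
Then g_{r+1} = 4g_r + 2·2^r = 4·(3·4^r − 2^r) + 2·2^r = 3·4^{r+1} − 4·2^r + 2·2^r = 3·4^{r+1} − 2·2^r = 3·4^{r+1} − 2^{r+1}.
Hence g_n = 3·4^n − 2^n for every n ≥ 1, by induction.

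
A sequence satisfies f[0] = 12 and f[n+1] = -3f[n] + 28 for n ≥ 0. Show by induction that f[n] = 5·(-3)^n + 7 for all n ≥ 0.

Base case: f[0] = 12, and 5·(-3)^0 + 7 = 5 + 7 = 12.
Assume f[k] = 5·(-3)^k + 7 for some k ≥ 0.
Then f[k+1] = -3f[k] + 28 = -3·(5·(-3)^k + 7) + 28 = -15·(-3)^k − 21 + 28 = 5·(-3)^{k+1} + 7.
Hence f[n] = 5·(-3)^n + 7 for every n ≥ 0, by induction.

f[n] = 5·(-3)^n + 7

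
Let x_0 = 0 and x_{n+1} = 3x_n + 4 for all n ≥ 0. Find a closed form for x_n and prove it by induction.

Claim: x_n = 2·3^n − 2.

Base case: x_0 = 0, and 2·3^0 − 2 = 2 − 2 = 0.
Assume x_r = 2·3^r − 2 for some r ≥ 0.
Then x_{r+1} = 3x_r + 4 = 3·(2·3^r − 2) + 4 = 6·3^r − 6 + 4 = 2·3^{r+1} − 2.
Hence x_n = 2·3^n − 2 for every n ≥ 0, by induction.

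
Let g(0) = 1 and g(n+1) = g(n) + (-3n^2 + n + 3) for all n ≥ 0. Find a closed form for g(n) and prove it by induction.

Claim: g(n) = -n^3 + 2n^2 + 2n + 1.

Base case: g(0) = 1, and -0^3 + 2·0^2 + 2·0 + 1 = 1.
Assume g(r) = -r^3 + 2r^2 + 2r + 1.
Then g(r+1) = g(r) + (-3r^2 + r + 3) = (-r^3 + 2r^2 + 2r + 1) + (-3r^2 + r + 3) = -r^3 − r^2 + 3r + 4,
and -(r+1)^3 + 2·(r+1)^2 + 2·(r+1) + 1 = -r^3 − r^2 + 3r + 4.
Hence g(n) = -n^3 + 2n^2 + 2n + 1 for every n ≥ 0, by induction.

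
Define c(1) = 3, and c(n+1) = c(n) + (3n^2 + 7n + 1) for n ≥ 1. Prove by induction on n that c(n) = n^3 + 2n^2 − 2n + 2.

Base case: c(1) = 3, and 1^3 + 2·1^2 − 2·1 + 2 = 3.
Assume c(r) = r^3 + 2r^2 − 2r + 2.
Then c(r+1) = c(r) + (3r^2 + 7r + 1) = (r^3 + 2r^2 − 2r + 2) + (3r^2 + 7r + 1) = r^3 + 5r^2 + 5r + 3,
and (r+1)^3 + 2·(r+1)^2 − 2·(r+1) + 2 = r^3 + 5r^2 + 5r + 3.
This completes the inductive step, so c(n) = n^3 + 2n^2 − 2n + 2 for all n ≥ 1.

c(n) = n^3 + 2n^2 − 2n + 2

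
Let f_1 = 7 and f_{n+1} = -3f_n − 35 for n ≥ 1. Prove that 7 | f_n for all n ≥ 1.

Base case: f_1 = 7 = 7·1, so 7 | f_1.
Assume 7 | f_r, so f_r = 7t for some integer t.
Then f_{r+1} = -3f_r − 35 = -3·(7t) − 35 = 7(-3t − 5), so 7 | f_{r+1}.
By induction, 7 | f_n for all n ≥ 1.

7 | f_n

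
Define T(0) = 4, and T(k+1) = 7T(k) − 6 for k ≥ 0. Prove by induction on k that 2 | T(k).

Base case: T(0) = 4 = 2·2, so 2 | T(0).
Assume 2 | T(r), so T(r) = 2t for some integer t.
Then T(r+1) = 7T(r) − 6 = 7·(2t) − 6 = 2(7t − 3), so 2 | T(r+1).
So the property holds for r+1, and by induction 2 | T(k) for all k ≥ 0.

2 | T(k)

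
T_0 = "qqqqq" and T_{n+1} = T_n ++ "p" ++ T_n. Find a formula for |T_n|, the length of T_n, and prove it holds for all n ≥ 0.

Claim: |T_n| = 6·2^n − 1.

Base case: |T_0| = 5, and 6·2^0 − 1 = 5.
Assume |T_k| = 6·2^k − 1.
Then |T_{k+1}| = |T_k| + 1 + |T_k| = 2|T_k| + 1 = 2(6·2^k − 1) + 1 = 6·2^{k+1} − 2 + 1 = 6·2^{k+1} − 1.
This completes the inductive step, so |T_n| = 6·2^n − 1 for all n ≥ 0.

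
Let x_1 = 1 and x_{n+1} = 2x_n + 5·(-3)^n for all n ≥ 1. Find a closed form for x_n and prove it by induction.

Claim: x_n = -2^n − (-3)^n.

Base case: x_1 = 1, and -2^1 − (-3)^1 = -2 + 3 = 1.
Assume x_k = -2^k − (-3)^k for some k ≥ 1.
Then x_{k+1} = 2x_k + 5·(-3)^k = 2·(-2^k − (-3)^k) + 5·(-3)^k = -2^{k+1} − 2·(-3)^k + 5·(-3)^k = -2^{k+1} + 3·(-3)^k = -2^{k+1} − (-3)^{k+1}.
This completes the inductive step, so x_n = -2^n − (-3)^n for all n ≥ 1.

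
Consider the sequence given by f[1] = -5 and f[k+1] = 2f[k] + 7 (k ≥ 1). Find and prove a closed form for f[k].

Claim: f[k] = 2^k − 7.

Base case: f[1] = -5, and 2^1 − 7 = 2 − 7 = -5.
Assume f[r] = 2^r − 7 for some r ≥ 1.
Then f[r+1] = 2f[r] + 7 = 2·(2^r − 7) + 7 = 2^{r+1} − 14 + 7 = 2^{r+1} − 7.
By induction, f[k] = 2^k − 7 for all k ≥ 1.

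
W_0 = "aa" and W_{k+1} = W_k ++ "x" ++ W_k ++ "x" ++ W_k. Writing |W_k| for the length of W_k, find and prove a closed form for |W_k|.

Claim: |W_k| = 3^{k+1} − 1.

Base case: |W_0| = 2, and 3^{0+1} − 1 = 2.
Assume |W_r| = 3^{r+1} − 1.
Then |W_{r+1}| = 3|W_r| + 2 = 3(3^{r+1} − 1) + 2 = 3^{r+2} − 3 + 2 = 3^{r+2} − 1.
This completes the inductive step, so |W_k| = 3^{k+1} − 1 for all k ≥ 0.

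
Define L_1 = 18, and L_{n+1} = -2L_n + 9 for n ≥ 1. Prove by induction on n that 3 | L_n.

Base case: L_1 = 18 = 3·6, so 3 | L_1.
Assume 3 | L_r, so L_r = 3t for some integer t.
Then L_{r+1} = -2L_r + 9 = -2·(3t) + 9 = 3(-2t + 3), so 3 | L_{r+1}.
Hence 3 | L_n for every n ≥ 1, by induction.

3 | L_n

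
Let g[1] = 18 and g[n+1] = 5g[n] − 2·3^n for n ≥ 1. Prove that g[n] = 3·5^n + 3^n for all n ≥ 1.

Base case: g[1] = 18, and 3·5^1 + 3^1 = 15 + 3 = 18.
Assume g[k] = 3·5^k + 3^k for some k ≥ 1.
Then g[k+1] = 5g[k] − 2·3^k = 5·(3·5^k + 3^k) − 2·3^k = 3·5^{k+1} + 5·3^k − 2·3^k = 3·5^{k+1} + 3·3^k = 3·5^{k+1} + 3^{k+1}.
So the formula holds for k+1, and by induction g[n] = 3·5^n + 3^n for all n ≥ 1.

g[n] = 3·5^n + 3^n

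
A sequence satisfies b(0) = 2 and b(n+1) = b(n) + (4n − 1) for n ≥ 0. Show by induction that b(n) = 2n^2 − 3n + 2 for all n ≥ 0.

Base case: b(0) = 2, and 2·0^2 − 3·0 + 2 = 2.
Assume b(m) = 2m^2 − 3m + 2.
Then b(m+1) = b(m) + (4m − 1) = (2m^2 − 3m + 2) + (4m − 1) = 2m^2 + m + 1,
and 2·(m+1)^2 − 3·(m+1) + 2 = 2m^2 + m + 1.
This completes the inductive step, so b(n) = 2n^2 − 3n + 2 for all n ≥ 0.

b(n) = 2n^2 − 3n + 2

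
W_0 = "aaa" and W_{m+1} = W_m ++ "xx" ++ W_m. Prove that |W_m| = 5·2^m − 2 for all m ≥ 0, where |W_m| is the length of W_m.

Base case: |W_0| = 3, and 5·2^0 − 2 = 3.
Assume |W_k| = 5·2^k − 2.
Then |W_{k+1}| = |W_k| + 2 + |W_k| = 2|W_k| + 2 = 2(5·2^k − 2) + 2 = 5·2^{k+1} − 4 + 2 = 5·2^{k+1} − 2.
So the formula holds for k+1, and by induction |W_m| = 5·2^m − 2 for all m ≥ 0.

|W_m| = 5·2^m − 2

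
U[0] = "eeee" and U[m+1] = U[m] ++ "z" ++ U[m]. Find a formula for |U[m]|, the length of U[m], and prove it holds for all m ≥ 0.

Claim: |U[m]| = 5·2^m − 1.

Base case: |U[0]| = 4, and 5·2^0 − 1 = 4.
Assume |U[k]| = 5·2^k − 1.
Then |U[k+1]| = |U[k]| + 1 + |U[k]| = 2|U[k]| + 1 = 2(5·2^k − 1) + 1 = 5·2^{k+1} − 2 + 1 = 5·2^{k+1} − 1.
Hence |U[m]| = 5·2^m − 1 for every m ≥ 0, by induction.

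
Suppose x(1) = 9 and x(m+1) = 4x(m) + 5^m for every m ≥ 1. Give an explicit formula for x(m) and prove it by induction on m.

Claim: x(m) = 4^m + 5^m.

Base case: x(1) = 9, and 4^1 + 5^1 = 4 + 5 = 9.
Assume x(r) = 4^r + 5^r for some r ≥ 1.
Then x(r+1) = 4x(r) + 5^r = 4·(4^r + 5^r) + 5^r = 4^{r+1} + 4·5^r + 5^r = 4^{r+1} + 5·5^r = 4^{r+1} + 5^{r+1}.
This completes the inductive step, so x(m) = 4^m + 5^m for all m ≥ 1.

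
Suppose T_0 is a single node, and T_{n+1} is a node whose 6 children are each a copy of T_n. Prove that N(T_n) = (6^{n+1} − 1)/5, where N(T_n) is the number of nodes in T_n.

Base case: N(T_0) = 1, and (6^{0+1} − 1)/5 = 1.
Assume N(T_r) = (6^{r+1} − 1)/5.
Then N(T_{r+1}) = 1 + 6N(T_r) = 1 + 6·(6^{r+1} − 1)/5 = 1 + (6^{r+2} − 6)/5 = (5 + 6^{r+2} − 6)/5 = (6^{r+2} − 1)/5.
By induction, N(T_n) = (6^{n+1} − 1)/5 for all n ≥ 0.

N(T_n) = (6^{n+1} − 1)/5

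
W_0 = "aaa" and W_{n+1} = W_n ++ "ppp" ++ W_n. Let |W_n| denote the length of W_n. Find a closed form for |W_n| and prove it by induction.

Claim: |W_n| = 6·2^n − 3.

Base case: |W_0| = 3, and 6·2^0 − 3 = 3.
Assume |W_r| = 6·2^r − 3.
Then |W_{r+1}| = |W_r| + 3 + |W_r| = 2|W_r| + 3 = 2(6·2^r − 3) + 3 = 6·2^{r+1} − 6 + 3 = 6·2^{r+1} − 3.
So the formula holds for r+1, and by induction |W_n| = 6·2^n − 3 for all n ≥ 0.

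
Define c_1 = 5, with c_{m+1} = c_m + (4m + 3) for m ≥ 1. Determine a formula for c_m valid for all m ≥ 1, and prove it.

Claim: c_m = 2m^2 + m + 2.

Base case: c_1 = 5, and 2·1^2 + 1 + 2 = 5.
Assume c_k = 2k^2 + k + 2.
Then c_{k+1} = c_k + (4k + 3) = (2k^2 + k + 2) + (4k + 3) = 2k^2 + 5k + 5,
and 2·(k+1)^2 + (k+1) + 2 = 2k^2 + 5k + 5.
By induction, c_m = 2m^2 + m + 2 for all m ≥ 1.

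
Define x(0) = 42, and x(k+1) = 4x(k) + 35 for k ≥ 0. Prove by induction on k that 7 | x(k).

Base case: x(0) = 42 = 7·6, so 7 | x(0).
Assume 7 | x(m), so x(m) = 7t for some integer t.
Then x(m+1) = 4x(m) + 35 = 4·(7t) + 35 = 7(4t + 5), so 7 | x(m+1).
Hence 7 | x(k) for every k ≥ 0, by induction.

7 | x(k)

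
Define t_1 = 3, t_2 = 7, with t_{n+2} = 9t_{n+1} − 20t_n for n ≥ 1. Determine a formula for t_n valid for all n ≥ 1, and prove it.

Claim: t_n = 2·4^n − 5^n.

Base cases: t_1 = 3 and 2·4^1 − 5^1 = 3; t_2 = 7 and 2·4^2 − 5^2 = 7.
Assume t_i = 2·4^i − 5^i for all 1 ≤ i ≤ j, where j ≥ 2.
Then t_{j+1} = 9t_j − 20t_{j−1} = 9·(2·4^j − 5^j) − 20·(2·4^{j−1} − 5^{j−1}) = 2·(9·4 − 20)4^{j−1} − (9·5 − 20)5^{j−1} = 32·4^{j−1} − 25·5^{j−1} = 2·4^{j+1} − 5^{j+1}.
So the formula holds for j+1, and by strong induction t_n = 2·4^n − 5^n for all n ≥ 1.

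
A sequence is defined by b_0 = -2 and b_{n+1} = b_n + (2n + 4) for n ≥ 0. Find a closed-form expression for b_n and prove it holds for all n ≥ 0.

Claim: b_n = n^2 + 3n − 2.

Base case: b_0 = -2, and 0^2 + 3·0 − 2 = -2.
Assume b_m = m^2 + 3m − 2.
Then b_{m+1} = b_m + (2m + 4) = (m^2 + 3m − 2) + (2m + 4) = m^2 + 5m + 2,
and (m+1)^2 + 3·(m+1) − 2 = m^2 + 5m + 2.
This completes the inductive step, so b_n = n^2 + 3n − 2 for all n ≥ 0.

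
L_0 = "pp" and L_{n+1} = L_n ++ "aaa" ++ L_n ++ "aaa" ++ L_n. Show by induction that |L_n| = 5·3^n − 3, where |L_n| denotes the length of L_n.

Base case: |L_0| = 2, and 5·3^0 − 3 = 2.
Assume |L_r| = 5·3^r − 3.
Then |L_{r+1}| = 3|L_r| + 6 = 3(5·3^r − 3) + 6 = 5·3^{r+1} − 9 + 6 = 5·3^{r+1} − 3.
By induction, |L_n| = 5·3^n − 3 for all n ≥ 0.

|L_n| = 5·3^n − 3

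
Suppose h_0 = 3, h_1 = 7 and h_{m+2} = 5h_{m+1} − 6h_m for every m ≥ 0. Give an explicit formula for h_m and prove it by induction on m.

Claim: h_m = 3^m + 2·2^m.

Base cases: h_0 = 3 and 3^0 + 2·2^0 = 3; h_1 = 7 and 3^1 + 2·2^1 = 7.
Assume h_j = 3^j + 2·2^j for all 0 ≤ j ≤ k, where k ≥ 1.
Then h_{k+1} = 5h_k − 6h_{k−1} = 5·(3^k + 2·2^k) − 6·(3^{k−1} + 2·2^{k−1}) = (5·3 − 6)3^{k−1} + 2·(5·2 − 6)2^{k−1} = 9·3^{k−1} + 8·2^{k−1} = 3^{k+1} + 2·2^{k+1}.
Hence h_m = 3^m + 2·2^m for every m ≥ 0, by strong induction.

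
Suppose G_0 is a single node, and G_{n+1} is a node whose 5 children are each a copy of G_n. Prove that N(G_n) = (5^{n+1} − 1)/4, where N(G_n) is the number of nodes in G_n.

Base case: N(G_0) = 1, and (5^{0+1} − 1)/4 = 1.
Assume N(G_k) = (5^{k+1} − 1)/4.
Then N(G_{k+1}) = 1 + 5N(G_k) = 1 + 5·(5^{k+1} − 1)/4 = 1 + (5^{k+2} − 5)/4 = (4 + 5^{k+2} − 5)/4 = (5^{k+2} − 1)/4.
So the formula holds for k+1, and by induction N(G_n) = (5^{n+1} − 1)/4 for all n ≥ 0.

N(G_n) = (5^{n+1} − 1)/4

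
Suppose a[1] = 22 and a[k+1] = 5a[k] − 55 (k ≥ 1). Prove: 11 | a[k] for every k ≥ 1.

Base case: a[1] = 22 = 11·2, so 11 | a[1].
Assume 11 | a[m], so a[m] = 11t for some integer t.
Then a[m+1] = 5a[m] − 55 = 5·(11t) − 55 = 11(5t − 5), so 11 | a[m+1].
This completes the inductive step, so 11 | a[k] for all k ≥ 1.

11 | a[k]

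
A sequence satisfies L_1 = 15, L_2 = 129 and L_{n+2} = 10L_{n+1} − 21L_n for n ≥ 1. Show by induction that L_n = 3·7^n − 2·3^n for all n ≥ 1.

Base cases: L_1 = 15 and 3·7^1 − 2·3^1 = 15; L_2 = 129 and 3·7^2 − 2·3^2 = 129.
Assume L_j = 3·7^j − 2·3^j for all 1 ≤ j ≤ r, where r ≥ 2.
Then L_{r+1} = 10L_r − 21L_{r−1} = 10·(3·7^r − 2·3^r) − 21·(3·7^{r−1} − 2·3^{r−1}) = 3·(10·7 − 21)7^{r−1} − 2·(10·3 − 21)3^{r−1} = 147·7^{r−1} − 18·3^{r−1} = 3·7^{r+1} − 2·3^{r+1}.
This completes the inductive step, so L_n = 3·7^n − 2·3^n for all n ≥ 1.

L_n = 3·7^n − 2·3^n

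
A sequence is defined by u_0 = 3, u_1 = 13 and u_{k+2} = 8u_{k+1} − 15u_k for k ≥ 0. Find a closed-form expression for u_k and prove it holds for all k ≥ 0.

Claim: u_k = 2·5^k + 3^k.

Base cases: u_0 = 3 and 2·5^0 + 3^0 = 3; u_1 = 13 and 2·5^1 + 3^1 = 13.
Assume u_i = 2·5^i + 3^i for all 0 ≤ i ≤ j, where j ≥ 1.
Then u_{j+1} = 8u_j − 15u_{j−1} = 8·(2·5^j + 3^j) − 15·(2·5^{j−1} + 3^{j−1}) = 2·(8·5 − 15)5^{j−1} + (8·3 − 15)3^{j−1} = 50·5^{j−1} + 9·3^{j−1} = 2·5^{j+1} + 3^{j+1}.
Hence u_k = 2·5^k + 3^k for every k ≥ 0, by strong induction.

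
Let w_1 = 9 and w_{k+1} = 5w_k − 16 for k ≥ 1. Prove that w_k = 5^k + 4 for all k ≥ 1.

Base case: w_1 = 9, and 5^1 + 4 = 5 + 4 = 9.
Assume w_r = 5^r + 4 for some r ≥ 1.
Then w_{r+1} = 5w_r − 16 = 5·(5^r + 4) − 16 = 5^{r+1} + 20 − 16 = 5^{r+1} + 4.
By induction, w_k = 5^k + 4 for all k ≥ 1.

w_k = 5^k + 4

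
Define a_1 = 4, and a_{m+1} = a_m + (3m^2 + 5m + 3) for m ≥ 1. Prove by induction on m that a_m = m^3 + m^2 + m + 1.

Base case: a_1 = 4, and 1^3 + 1^2 + 1 + 1 = 4.
Assume a_r = r^3 + r^2 + r + 1.
Then a_{r+1} = a_r + (3r^2 + 5r + 3) = (r^3 + r^2 + r + 1) + (3r^2 + 5r + 3) = r^3 + 4r^2 + 6r + 4,
and (r+1)^3 + (r+1)^2 + (r+1) + 1 = r^3 + 4r^2 + 6r + 4.
By induction, a_m = m^3 + m^2 + m + 1 for all m ≥ 1.

a_m = m^3 + m^2 + m + 1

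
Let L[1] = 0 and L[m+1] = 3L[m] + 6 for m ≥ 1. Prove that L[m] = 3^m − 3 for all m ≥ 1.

Base case: L[1] = 0, and 3^1 − 3 = 3 − 3 = 0.
Assume L[k] = 3^k − 3 for some k ≥ 1.
Then L[k+1] = 3L[k] + 6 = 3·(3^k − 3) + 6 = 3^{k+1} − 9 + 6 = 3^{k+1} − 3.
This completes the inductive step, so L[m] = 3^m − 3 for all m ≥ 1.

L[m] = 3^m − 3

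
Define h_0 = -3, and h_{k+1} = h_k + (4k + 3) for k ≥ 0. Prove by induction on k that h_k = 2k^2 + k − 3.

Base case: h_0 = -3, and 2·0^2 + 0 − 3 = -3.
Assume h_j = 2j^2 + j − 3.
Then h_{j+1} = h_j + (4j + 3) = (2j^2 + j − 3) + (4j + 3) = 2j^2 + 5j,
and 2·(j+1)^2 + (j+1) − 3 = 2j^2 + 5j.
By induction, h_k = 2k^2 + k − 3 for all k ≥ 0.

h_k = 2k^2 + k − 3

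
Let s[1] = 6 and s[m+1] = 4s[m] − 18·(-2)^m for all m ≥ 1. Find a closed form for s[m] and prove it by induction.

Claim: s[m] = 3·4^m + 3·(-2)^m.

Base case: s[1] = 6, and 3·4^1 + 3·(-2)^1 = 12 − 6 = 6.
Assume s[k] = 3·4^k + 3·(-2)^k for some k ≥ 1.
Then s[k+1] = 4s[k] − 18·(-2)^k = 4·(3·4^k + 3·(-2)^k) − 18·(-2)^k = 3·4^{k+1} + 12·(-2)^k − 18·(-2)^k = 3·4^{k+1} − 6·(-2)^k = 3·4^{k+1} + 3·(-2)^{k+1}.
Hence s[m] = 3·4^m + 3·(-2)^m for every m ≥ 1, by induction.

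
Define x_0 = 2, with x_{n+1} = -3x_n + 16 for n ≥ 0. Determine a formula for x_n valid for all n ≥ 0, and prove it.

Claim: x_n = -2·(-3)^n + 4.

Base case: x_0 = 2, and -2·(-3)^0 + 4 = -2 + 4 = 2.
Assume x_m = -2·(-3)^m + 4 for some m ≥ 0.
Then x_{m+1} = -3x_m + 16 = -3·(-2·(-3)^m + 4) + 16 = 6·(-3)^m − 12 + 16 = -2·(-3)^{m+1} + 4.
So the formula holds for m+1, and by induction x_n = -2·(-3)^n + 4 for all n ≥ 0.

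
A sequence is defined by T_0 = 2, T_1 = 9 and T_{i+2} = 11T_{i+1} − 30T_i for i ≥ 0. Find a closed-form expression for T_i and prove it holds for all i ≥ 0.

Claim: T_i = 3·5^i − 6^i.

Base cases: T_0 = 2 and 3·5^0 − 6^0 = 2; T_1 = 9 and 3·5^1 − 6^1 = 9.
Assume T_j = 3·5^j − 6^j for all 0 ≤ j ≤ r, where r ≥ 1.
Then T_{r+1} = 11T_r − 30T_{r−1} = 11·(3·5^r − 6^r) − 30·(3·5^{r−1} − 6^{r−1}) = 3·(11·5 − 30)5^{r−1} − (11·6 − 30)6^{r−1} = 75·5^{r−1} − 36·6^{r−1} = 3·5^{r+1} − 6^{r+1}.
So the formula holds for r+1, and by strong induction T_i = 3·5^i − 6^i for all i ≥ 0.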